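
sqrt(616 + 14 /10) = 21 *sqrt(35) /5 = 24.85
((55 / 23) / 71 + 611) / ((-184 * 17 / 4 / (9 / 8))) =-4490181 / 5108024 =-0.88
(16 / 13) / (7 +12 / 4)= 8 / 65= 0.12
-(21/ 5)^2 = -441/ 25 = -17.64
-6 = -6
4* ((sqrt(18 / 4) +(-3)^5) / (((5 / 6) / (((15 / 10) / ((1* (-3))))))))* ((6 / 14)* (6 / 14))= 106.18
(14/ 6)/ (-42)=-0.06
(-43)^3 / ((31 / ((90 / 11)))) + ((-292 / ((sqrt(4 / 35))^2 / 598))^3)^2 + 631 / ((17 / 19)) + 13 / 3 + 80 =221246844750283124976718207650508199794258 / 17391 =12721916206674896496849990000000000000.00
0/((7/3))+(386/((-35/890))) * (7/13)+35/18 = -1236289/234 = -5283.29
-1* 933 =-933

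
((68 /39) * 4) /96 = 17 /234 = 0.07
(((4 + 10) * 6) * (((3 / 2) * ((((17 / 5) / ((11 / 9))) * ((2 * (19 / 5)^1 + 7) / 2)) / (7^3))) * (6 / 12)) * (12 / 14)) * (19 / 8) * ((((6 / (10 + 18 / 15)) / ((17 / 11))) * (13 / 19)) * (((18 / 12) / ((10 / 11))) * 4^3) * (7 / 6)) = 7610031 / 34300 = 221.87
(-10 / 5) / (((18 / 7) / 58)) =-406 / 9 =-45.11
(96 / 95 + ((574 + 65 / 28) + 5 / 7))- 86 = 1308843 / 2660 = 492.05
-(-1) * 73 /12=73 /12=6.08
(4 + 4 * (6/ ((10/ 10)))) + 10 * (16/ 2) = 108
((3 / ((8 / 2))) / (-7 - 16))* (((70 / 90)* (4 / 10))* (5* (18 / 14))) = -3 / 46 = -0.07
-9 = -9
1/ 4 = 0.25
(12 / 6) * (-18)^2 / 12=54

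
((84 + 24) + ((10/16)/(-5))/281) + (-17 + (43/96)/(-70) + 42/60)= 173146021/1888320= 91.69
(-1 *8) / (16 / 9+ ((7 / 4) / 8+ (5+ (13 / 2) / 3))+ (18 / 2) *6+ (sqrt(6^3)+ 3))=-43902720 / 345177121+ 3981312 *sqrt(6) / 345177121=-0.10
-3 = -3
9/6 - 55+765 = 1423/2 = 711.50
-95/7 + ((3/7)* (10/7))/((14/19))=-4370/343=-12.74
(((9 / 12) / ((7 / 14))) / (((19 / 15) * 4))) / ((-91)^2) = 45 / 1258712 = 0.00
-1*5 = -5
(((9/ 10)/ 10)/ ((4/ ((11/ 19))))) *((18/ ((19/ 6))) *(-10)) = -2673/ 3610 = -0.74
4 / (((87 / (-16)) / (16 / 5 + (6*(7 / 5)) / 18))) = -704 / 261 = -2.70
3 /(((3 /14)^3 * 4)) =686 /9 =76.22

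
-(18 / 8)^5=-59049 / 1024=-57.67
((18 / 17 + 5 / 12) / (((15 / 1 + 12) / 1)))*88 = 6622 / 1377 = 4.81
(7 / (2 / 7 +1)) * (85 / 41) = 11.29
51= 51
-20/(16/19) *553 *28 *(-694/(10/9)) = 229693527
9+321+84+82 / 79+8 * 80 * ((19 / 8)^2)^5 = 2422046217510499 / 662700032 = 3654815.30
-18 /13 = -1.38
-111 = -111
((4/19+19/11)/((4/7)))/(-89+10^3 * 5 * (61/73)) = 0.00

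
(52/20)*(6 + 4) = 26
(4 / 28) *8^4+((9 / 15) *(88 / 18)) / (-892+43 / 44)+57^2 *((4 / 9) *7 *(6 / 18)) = 16278686548 / 4116525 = 3954.47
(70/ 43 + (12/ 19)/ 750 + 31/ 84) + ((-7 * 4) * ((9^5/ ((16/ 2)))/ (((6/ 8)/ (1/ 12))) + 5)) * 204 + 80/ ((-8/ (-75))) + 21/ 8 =-80849949834677/ 17157000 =-4712359.38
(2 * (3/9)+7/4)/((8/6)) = 29/16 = 1.81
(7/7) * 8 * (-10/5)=-16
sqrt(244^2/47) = 35.59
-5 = -5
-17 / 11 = -1.55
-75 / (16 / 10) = -46.88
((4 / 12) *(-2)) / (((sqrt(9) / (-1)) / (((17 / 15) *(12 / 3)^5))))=34816 / 135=257.90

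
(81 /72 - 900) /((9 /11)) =-8789 /8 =-1098.62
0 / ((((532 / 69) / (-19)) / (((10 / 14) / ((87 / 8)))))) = 0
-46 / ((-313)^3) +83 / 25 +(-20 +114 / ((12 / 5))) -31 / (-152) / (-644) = 2312760543740113 / 75041667618400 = 30.82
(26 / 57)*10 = 260 / 57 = 4.56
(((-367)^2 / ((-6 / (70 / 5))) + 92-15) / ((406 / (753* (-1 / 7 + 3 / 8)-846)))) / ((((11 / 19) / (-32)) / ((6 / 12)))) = -2914090496 / 203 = -14355125.60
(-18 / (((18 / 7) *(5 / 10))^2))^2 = 9604 / 81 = 118.57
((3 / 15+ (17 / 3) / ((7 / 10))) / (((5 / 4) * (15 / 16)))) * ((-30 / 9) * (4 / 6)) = -222976 / 14175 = -15.73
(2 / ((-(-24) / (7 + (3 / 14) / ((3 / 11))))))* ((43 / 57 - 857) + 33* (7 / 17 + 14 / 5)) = -396214673 / 813960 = -486.77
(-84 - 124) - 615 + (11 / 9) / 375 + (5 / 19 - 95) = -58849666 / 64125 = -917.73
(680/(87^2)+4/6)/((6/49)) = 140287/22707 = 6.18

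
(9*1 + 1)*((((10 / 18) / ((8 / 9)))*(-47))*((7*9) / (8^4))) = -74025 / 16384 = -4.52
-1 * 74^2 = -5476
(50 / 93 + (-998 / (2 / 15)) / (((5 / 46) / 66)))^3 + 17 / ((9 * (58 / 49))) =-4379730501203499194973578419 / 46652706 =-93879452591742463877.09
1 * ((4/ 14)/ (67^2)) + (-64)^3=-8237350910/ 31423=-262144.00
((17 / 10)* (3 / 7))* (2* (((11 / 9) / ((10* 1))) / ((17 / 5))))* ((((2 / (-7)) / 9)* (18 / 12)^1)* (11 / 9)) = -121 / 39690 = -0.00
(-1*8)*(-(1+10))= 88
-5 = -5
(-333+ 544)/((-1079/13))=-211/83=-2.54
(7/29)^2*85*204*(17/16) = 3611055/3364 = 1073.44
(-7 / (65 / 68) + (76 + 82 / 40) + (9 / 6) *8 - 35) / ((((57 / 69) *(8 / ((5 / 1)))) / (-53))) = -15126571 / 7904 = -1913.79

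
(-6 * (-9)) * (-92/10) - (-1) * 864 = 1836/5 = 367.20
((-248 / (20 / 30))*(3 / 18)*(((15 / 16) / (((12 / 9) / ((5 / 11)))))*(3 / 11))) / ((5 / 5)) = -20925 / 3872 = -5.40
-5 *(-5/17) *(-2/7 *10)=-500/119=-4.20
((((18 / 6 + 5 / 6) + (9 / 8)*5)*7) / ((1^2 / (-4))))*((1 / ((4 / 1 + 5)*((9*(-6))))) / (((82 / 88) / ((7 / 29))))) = 122353 / 866781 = 0.14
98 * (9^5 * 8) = 46294416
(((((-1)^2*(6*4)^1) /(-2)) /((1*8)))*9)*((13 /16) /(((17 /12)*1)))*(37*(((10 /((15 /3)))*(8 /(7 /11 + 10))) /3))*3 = -7326 /17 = -430.94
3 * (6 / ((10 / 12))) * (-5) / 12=-9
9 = 9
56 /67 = 0.84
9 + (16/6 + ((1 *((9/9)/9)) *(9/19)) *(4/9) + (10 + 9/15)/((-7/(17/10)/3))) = 3.97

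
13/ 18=0.72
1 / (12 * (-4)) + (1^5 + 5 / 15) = 21 / 16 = 1.31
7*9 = 63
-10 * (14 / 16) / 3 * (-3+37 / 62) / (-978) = -5215 / 727632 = -0.01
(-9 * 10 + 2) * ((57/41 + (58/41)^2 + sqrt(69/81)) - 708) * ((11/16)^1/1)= 143318087/3362 - 121 * sqrt(69)/18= 42572.98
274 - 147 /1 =127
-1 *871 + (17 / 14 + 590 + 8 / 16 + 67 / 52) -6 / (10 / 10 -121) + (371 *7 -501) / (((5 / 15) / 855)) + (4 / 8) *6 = 2446064099 / 455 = 5375965.05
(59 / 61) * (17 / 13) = 1003 / 793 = 1.26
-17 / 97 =-0.18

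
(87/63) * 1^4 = 29/21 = 1.38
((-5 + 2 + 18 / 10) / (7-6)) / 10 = -3 / 25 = -0.12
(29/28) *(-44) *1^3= -319/7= -45.57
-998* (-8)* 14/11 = 111776/11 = 10161.45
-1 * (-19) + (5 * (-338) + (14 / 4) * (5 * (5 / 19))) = -63323 / 38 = -1666.39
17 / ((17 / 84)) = 84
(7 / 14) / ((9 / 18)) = 1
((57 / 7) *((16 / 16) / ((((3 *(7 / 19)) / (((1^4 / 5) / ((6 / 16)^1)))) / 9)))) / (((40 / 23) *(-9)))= -8303 / 3675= -2.26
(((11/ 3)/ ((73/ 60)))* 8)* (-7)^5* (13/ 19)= -384544160/ 1387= -277248.85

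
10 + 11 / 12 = 131 / 12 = 10.92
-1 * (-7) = 7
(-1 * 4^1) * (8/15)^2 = -256/225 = -1.14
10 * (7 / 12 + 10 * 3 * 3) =5435 / 6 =905.83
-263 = -263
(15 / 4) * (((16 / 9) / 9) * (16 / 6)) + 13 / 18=437 / 162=2.70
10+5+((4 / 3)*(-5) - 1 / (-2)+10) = 113 / 6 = 18.83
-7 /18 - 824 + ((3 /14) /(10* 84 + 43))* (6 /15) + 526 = -165990701 /556290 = -298.39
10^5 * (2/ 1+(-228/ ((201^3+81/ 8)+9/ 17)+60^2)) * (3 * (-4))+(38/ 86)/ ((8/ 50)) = -424326425474173275/ 98169172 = -4322399963.55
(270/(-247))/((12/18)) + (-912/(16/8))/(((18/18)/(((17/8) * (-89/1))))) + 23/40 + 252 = 854540321/9880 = 86491.94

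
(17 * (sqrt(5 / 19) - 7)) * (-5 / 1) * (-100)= -55139.59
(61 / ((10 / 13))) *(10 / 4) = 793 / 4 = 198.25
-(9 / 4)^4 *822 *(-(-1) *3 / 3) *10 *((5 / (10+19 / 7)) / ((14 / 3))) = -17753.06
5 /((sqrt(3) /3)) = 5 * sqrt(3) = 8.66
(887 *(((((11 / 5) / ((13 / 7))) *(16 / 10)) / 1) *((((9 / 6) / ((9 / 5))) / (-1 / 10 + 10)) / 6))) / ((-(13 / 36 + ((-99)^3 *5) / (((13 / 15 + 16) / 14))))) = 2284912 / 390113088417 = 0.00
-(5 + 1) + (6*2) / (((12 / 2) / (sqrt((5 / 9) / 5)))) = -16 / 3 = -5.33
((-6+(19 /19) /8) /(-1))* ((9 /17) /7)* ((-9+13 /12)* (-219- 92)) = 4165845 /3808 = 1093.97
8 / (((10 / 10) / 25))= 200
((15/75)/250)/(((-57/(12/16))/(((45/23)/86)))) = -9/37582000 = -0.00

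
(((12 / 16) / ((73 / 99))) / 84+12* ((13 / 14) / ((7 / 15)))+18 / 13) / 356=18804465 / 264869696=0.07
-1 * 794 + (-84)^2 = 6262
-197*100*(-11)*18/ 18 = 216700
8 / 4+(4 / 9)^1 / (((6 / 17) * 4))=125 / 54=2.31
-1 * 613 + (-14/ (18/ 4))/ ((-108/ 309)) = -48932/ 81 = -604.10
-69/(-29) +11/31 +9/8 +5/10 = 4.36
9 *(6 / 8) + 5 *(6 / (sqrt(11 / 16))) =27 / 4 + 120 *sqrt(11) / 11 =42.93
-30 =-30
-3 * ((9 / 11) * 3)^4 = -1594323 / 14641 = -108.89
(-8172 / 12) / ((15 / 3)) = -681 / 5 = -136.20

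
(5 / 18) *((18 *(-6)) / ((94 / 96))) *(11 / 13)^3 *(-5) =9583200 / 103259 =92.81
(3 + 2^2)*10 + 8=78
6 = 6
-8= -8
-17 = -17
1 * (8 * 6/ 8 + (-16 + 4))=-6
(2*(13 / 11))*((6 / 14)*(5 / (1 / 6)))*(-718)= -1680120 / 77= -21819.74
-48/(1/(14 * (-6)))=4032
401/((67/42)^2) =707364/4489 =157.58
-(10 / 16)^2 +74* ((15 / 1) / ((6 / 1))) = 11815 / 64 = 184.61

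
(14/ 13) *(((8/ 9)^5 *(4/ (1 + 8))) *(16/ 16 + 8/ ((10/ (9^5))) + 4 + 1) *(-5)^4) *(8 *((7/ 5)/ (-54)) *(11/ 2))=-556294969753600/ 62178597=-8946727.60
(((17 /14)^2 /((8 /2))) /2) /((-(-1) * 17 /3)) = 51 /1568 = 0.03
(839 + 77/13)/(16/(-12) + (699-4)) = 32952/27053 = 1.22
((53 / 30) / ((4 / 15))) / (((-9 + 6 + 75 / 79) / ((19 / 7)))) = -79553 / 9072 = -8.77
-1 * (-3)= 3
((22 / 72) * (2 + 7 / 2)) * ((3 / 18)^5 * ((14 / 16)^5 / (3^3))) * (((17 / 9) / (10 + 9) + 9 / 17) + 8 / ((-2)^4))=13346825261 / 2879900444786688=0.00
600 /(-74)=-300 /37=-8.11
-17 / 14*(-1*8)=68 / 7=9.71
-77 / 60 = -1.28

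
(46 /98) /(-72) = -0.01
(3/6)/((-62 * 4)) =-1/496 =-0.00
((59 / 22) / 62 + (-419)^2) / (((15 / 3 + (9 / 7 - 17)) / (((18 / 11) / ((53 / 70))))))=-35413.34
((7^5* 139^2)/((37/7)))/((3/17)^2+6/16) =5255398712648/34743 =151264965.97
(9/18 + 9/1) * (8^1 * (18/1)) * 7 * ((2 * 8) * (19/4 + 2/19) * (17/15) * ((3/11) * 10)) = 25292736/11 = 2299339.64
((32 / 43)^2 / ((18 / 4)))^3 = 8589934592 / 4608273662721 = 0.00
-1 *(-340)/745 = 68/149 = 0.46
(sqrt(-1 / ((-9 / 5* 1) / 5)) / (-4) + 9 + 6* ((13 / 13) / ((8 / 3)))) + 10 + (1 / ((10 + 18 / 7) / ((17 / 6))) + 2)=12175 / 528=23.06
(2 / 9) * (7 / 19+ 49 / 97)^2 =5184200 / 30569841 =0.17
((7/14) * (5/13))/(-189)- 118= -579857/4914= -118.00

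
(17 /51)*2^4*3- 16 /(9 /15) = -10.67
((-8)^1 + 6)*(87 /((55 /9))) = -1566 /55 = -28.47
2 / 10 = 1 / 5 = 0.20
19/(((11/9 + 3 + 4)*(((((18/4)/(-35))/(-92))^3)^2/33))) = 7454722723301066752000000/728271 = 10236193289724658474.66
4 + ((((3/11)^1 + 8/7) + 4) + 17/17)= 802/77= 10.42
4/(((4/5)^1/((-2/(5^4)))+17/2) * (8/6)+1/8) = -32/2575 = -0.01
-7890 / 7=-1127.14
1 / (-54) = -1 / 54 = -0.02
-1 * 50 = -50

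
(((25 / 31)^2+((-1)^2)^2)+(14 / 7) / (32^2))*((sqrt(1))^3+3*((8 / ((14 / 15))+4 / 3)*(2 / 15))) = 423569353 / 51663360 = 8.20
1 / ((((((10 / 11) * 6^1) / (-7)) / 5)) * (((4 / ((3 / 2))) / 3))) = -231 / 32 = -7.22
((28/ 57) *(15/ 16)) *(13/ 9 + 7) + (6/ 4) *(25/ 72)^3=983305/ 248832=3.95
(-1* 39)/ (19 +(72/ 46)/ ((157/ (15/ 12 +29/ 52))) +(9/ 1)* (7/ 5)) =-1.23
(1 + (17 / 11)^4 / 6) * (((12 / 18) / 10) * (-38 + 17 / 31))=-22106343 / 4538710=-4.87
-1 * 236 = -236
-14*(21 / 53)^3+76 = 11184998 / 148877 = 75.13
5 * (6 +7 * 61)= 2165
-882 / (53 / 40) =-35280 / 53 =-665.66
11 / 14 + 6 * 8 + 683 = 10245 / 14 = 731.79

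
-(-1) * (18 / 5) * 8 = 28.80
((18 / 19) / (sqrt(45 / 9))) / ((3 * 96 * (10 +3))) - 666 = -666.00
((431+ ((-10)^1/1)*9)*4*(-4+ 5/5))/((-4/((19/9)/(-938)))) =-6479/2814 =-2.30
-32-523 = -555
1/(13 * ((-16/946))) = -473/104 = -4.55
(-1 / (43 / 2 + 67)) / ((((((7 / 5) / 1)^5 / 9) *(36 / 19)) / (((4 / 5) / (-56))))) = 11875 / 83295492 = 0.00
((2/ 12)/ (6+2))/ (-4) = -1/ 192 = -0.01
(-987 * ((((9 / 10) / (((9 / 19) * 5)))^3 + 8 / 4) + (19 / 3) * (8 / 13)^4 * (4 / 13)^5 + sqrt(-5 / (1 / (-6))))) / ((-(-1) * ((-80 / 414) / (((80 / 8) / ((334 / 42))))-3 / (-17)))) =-72938313 * sqrt(30) / 1685-198916024792415452430391 / 2233572680438125000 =-326149.08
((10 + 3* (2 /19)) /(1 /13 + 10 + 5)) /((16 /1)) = 13 /304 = 0.04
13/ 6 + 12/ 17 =293/ 102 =2.87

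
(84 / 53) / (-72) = -0.02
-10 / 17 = -0.59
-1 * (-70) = 70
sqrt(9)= 3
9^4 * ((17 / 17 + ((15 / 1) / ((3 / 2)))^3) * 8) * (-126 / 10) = -3310050744 / 5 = -662010148.80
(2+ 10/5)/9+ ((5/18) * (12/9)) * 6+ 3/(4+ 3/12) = 172/51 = 3.37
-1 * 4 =-4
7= 7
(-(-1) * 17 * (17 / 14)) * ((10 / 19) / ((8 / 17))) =24565 / 1064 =23.09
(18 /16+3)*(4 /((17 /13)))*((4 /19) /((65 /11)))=726 /1615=0.45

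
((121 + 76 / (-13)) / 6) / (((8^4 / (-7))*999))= -0.00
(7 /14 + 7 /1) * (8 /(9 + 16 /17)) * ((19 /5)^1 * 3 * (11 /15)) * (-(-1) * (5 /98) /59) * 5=106590 /488579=0.22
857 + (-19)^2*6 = 3023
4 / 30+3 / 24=31 / 120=0.26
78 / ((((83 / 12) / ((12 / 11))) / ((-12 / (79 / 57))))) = -7682688 / 72127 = -106.52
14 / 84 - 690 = -4139 / 6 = -689.83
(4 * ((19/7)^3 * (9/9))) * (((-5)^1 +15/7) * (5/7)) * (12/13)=-32923200/218491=-150.68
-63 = -63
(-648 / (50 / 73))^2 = 559417104 / 625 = 895067.37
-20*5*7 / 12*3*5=-875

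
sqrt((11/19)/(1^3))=sqrt(209)/19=0.76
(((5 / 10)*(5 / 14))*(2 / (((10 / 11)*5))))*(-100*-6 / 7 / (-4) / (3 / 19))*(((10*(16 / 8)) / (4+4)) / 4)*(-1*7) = 5225 / 112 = 46.65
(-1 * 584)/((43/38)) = -22192/43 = -516.09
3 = 3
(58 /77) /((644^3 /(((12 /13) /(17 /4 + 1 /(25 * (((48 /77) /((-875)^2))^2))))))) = 25056 /580744839526742048335177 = 0.00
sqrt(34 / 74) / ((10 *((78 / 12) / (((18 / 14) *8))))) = 72 *sqrt(629) / 16835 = 0.11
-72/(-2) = 36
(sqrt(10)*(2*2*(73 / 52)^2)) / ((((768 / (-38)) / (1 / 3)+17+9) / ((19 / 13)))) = -1923769*sqrt(10) / 5782504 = -1.05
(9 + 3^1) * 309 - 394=3314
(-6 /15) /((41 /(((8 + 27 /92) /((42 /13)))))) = -1417 /56580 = -0.03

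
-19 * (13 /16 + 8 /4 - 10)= 2185 /16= 136.56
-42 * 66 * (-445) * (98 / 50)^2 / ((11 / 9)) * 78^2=2948590230768 / 125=23588721846.14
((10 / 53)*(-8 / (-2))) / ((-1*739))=-40 / 39167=-0.00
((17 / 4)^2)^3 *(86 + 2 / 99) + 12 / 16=51388960433 / 101376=506914.46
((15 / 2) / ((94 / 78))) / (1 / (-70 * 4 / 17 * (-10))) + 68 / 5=4149332 / 3995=1038.63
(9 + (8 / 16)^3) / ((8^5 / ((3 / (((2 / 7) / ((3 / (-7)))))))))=-657 / 524288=-0.00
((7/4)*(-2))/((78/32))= -1.44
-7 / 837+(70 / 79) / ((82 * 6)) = -35581 / 5422086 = -0.01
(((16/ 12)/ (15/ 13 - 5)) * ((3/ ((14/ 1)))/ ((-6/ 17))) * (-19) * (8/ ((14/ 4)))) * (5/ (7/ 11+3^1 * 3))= -184756/ 38955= -4.74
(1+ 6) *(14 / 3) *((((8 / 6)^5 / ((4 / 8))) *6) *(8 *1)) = 3211264 / 243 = 13215.08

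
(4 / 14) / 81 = 2 / 567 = 0.00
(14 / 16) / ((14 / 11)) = 11 / 16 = 0.69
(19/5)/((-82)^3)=-19/2756840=-0.00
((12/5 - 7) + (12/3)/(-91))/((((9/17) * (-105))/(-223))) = -8010383/429975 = -18.63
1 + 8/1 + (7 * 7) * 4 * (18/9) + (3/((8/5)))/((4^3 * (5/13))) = 205351/512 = 401.08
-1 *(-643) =643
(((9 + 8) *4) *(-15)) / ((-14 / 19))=9690 / 7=1384.29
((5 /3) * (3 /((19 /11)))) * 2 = 110 /19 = 5.79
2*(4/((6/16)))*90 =1920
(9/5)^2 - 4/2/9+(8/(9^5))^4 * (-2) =917228316299961423631/303941636476423220025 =3.02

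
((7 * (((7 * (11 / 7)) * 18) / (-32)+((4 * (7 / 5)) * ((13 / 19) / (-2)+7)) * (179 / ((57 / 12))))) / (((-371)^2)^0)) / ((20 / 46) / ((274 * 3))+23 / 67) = 179104821975849 / 6288735520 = 28480.26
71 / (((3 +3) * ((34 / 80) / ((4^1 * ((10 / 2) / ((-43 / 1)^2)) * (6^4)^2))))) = 15900364800 / 31433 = 505849.42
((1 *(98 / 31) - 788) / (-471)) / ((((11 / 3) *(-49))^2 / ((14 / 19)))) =145980 / 3837906919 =0.00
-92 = -92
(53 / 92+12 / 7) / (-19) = -1475 / 12236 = -0.12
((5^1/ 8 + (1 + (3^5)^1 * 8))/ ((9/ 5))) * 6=77825/ 12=6485.42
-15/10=-3/2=-1.50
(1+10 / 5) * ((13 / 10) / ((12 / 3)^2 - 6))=39 / 100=0.39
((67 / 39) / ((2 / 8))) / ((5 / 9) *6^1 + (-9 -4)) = -268 / 377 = -0.71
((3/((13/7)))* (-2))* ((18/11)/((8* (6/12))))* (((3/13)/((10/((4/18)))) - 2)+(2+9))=-110628/9295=-11.90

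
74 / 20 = 37 / 10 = 3.70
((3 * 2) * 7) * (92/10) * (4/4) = 1932/5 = 386.40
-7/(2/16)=-56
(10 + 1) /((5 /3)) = 33 /5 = 6.60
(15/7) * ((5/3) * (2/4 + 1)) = 75/14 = 5.36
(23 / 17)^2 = 529 / 289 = 1.83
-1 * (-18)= 18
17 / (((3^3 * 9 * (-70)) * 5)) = -17 / 85050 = -0.00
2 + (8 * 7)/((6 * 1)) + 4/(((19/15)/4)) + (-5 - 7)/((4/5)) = 511/57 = 8.96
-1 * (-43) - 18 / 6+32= 72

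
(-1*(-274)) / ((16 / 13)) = 1781 / 8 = 222.62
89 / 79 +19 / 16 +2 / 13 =40553 / 16432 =2.47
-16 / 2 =-8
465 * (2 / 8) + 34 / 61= 28501 / 244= 116.81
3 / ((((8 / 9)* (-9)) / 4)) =-3 / 2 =-1.50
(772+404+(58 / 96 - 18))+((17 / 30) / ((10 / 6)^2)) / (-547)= 3802537651 / 3282000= 1158.60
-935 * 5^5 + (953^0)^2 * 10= -2921865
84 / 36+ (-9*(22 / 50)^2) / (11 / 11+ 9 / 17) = 58211 / 48750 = 1.19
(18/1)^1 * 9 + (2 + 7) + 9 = 180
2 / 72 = 1 / 36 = 0.03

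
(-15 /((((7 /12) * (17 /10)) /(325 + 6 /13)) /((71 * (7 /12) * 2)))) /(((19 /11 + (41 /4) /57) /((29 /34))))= -3277314829800 /17969731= -182379.74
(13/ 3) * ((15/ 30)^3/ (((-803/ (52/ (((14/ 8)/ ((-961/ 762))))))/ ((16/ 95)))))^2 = 519417763072/ 124178264879667075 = 0.00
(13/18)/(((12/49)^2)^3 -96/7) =-0.05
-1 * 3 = -3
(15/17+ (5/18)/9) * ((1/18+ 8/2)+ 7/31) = 6008335/1536732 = 3.91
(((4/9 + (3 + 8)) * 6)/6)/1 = 103/9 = 11.44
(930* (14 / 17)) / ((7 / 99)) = 184140 / 17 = 10831.76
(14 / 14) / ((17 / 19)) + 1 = 2.12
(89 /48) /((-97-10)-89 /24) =-89 /5314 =-0.02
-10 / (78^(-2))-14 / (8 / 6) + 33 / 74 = -2251452 / 37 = -60850.05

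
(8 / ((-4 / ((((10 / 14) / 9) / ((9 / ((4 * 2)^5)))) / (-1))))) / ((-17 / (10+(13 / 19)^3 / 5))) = -7539851264 / 22037967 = -342.13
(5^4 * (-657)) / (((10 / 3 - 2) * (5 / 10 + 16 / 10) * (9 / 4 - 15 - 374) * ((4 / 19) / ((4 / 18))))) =4334375 / 10829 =400.26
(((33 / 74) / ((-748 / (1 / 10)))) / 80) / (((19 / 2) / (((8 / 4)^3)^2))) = -3 / 597550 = -0.00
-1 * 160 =-160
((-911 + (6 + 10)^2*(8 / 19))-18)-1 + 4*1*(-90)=-22462 / 19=-1182.21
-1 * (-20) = 20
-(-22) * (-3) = -66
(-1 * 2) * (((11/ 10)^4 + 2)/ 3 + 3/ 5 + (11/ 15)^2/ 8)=-163973/ 45000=-3.64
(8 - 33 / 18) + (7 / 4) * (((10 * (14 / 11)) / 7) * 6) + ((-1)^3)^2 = 1733 / 66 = 26.26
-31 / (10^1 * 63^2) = -31 / 39690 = -0.00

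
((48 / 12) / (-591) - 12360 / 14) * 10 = -36524080 / 4137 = -8828.64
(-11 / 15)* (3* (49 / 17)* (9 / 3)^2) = -4851 / 85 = -57.07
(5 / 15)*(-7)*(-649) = 1514.33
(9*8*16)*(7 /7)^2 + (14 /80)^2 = 1843249 /1600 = 1152.03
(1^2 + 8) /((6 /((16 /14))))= 12 /7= 1.71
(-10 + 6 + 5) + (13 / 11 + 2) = 46 / 11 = 4.18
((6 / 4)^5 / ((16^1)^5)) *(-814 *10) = -494505 / 8388608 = -0.06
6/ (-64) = -3/ 32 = -0.09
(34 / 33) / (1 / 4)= 136 / 33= 4.12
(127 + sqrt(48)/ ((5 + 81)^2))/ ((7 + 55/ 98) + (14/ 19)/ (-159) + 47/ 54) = 15.07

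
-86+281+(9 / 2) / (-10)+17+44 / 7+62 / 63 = 275713 / 1260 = 218.82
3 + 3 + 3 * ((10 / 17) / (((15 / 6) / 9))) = 12.35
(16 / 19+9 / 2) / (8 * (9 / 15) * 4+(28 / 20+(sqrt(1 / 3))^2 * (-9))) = 1015 / 3344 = 0.30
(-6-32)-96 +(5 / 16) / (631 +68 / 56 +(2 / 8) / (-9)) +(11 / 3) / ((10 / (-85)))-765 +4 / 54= -16002781445 / 17205588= -930.09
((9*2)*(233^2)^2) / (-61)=-53051319378 / 61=-869693760.30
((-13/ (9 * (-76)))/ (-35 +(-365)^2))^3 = 2197/ 756106831404716809536000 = 0.00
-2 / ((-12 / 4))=2 / 3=0.67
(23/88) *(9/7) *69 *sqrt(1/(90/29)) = 4761 *sqrt(290)/6160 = 13.16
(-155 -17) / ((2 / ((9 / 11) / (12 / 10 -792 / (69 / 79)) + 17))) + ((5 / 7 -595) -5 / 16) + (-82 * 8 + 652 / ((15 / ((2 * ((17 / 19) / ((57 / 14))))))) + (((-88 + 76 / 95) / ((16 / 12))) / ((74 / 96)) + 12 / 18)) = -7140117480905537 / 2570613634512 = -2777.59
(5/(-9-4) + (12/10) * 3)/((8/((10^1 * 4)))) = 209/13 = 16.08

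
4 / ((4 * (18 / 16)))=8 / 9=0.89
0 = 0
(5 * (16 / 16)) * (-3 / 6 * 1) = -5 / 2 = -2.50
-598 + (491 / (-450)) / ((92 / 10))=-2476211 / 4140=-598.12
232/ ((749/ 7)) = 232/ 107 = 2.17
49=49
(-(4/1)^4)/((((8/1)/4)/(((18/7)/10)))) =-1152/35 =-32.91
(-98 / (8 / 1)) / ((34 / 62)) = -22.34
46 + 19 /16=755 /16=47.19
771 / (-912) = -257 / 304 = -0.85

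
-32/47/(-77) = 32/3619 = 0.01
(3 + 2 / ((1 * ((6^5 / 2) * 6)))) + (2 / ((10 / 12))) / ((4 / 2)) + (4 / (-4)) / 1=186629 / 58320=3.20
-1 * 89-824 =-913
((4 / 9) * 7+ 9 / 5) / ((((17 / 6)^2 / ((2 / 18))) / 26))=1352 / 765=1.77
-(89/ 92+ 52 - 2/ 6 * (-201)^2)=1234091/ 92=13414.03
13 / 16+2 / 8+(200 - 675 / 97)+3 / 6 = 302025 / 1552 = 194.60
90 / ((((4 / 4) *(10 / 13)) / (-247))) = -28899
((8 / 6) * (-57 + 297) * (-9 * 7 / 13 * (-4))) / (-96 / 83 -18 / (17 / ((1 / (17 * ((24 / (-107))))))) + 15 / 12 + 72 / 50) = 96715584000 / 28237157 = 3425.12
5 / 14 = 0.36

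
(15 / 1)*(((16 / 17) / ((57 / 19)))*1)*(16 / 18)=640 / 153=4.18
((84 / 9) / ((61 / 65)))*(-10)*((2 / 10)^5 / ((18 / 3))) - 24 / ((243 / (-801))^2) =-483190828 / 1852875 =-260.78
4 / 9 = 0.44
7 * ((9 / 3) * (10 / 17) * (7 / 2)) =735 / 17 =43.24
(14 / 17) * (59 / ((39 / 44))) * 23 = 835912 / 663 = 1260.80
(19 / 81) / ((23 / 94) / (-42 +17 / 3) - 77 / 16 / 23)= -35820016 / 32980527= -1.09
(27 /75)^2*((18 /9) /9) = 18 /625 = 0.03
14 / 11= 1.27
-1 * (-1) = 1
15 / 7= 2.14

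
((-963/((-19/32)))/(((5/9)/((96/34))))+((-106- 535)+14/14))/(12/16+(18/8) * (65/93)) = 47580784/14535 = 3273.53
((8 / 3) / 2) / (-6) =-0.22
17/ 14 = 1.21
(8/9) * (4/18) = 16/81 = 0.20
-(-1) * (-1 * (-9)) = 9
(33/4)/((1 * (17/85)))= 165/4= 41.25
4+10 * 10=104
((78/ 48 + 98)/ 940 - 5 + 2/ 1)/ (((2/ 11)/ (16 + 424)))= -2633323/ 376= -7003.52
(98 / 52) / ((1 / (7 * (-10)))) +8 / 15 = -25621 / 195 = -131.39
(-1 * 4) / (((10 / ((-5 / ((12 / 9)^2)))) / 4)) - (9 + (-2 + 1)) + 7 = 7 / 2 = 3.50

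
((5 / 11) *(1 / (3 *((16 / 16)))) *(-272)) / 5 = -272 / 33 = -8.24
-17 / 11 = -1.55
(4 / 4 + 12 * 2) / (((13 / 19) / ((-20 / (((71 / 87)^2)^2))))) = -544252729500 / 330351853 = -1647.49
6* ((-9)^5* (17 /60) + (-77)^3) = -28395813 /10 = -2839581.30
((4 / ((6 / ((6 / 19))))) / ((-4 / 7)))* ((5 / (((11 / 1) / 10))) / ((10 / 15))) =-2.51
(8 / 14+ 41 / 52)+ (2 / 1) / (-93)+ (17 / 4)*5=382331 / 16926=22.59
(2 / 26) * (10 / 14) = 0.05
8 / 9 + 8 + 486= 4454 / 9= 494.89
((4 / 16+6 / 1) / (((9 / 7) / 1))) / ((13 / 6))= 175 / 78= 2.24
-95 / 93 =-1.02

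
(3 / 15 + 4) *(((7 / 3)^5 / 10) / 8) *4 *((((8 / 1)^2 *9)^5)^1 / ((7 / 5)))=3288952542855168 / 5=657790508571033.60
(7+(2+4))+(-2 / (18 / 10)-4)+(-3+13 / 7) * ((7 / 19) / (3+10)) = 17465 / 2223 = 7.86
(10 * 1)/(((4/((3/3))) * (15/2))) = 1/3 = 0.33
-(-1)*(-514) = -514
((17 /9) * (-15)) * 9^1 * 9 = -2295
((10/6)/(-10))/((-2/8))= 2/3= 0.67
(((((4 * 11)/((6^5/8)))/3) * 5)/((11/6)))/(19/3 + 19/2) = 4/1539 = 0.00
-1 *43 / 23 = -1.87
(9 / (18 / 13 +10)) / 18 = 13 / 296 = 0.04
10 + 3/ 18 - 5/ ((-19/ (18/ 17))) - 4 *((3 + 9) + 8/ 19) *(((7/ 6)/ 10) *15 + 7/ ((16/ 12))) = -337.34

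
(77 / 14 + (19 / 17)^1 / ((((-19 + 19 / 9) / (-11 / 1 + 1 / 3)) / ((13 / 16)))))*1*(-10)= -2065 / 34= -60.74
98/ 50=49/ 25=1.96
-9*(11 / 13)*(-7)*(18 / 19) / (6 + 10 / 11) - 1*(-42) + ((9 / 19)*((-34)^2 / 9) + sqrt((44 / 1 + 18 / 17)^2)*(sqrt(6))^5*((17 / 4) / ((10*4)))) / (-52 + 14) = 447791 / 9386 - 3447*sqrt(6) / 760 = 36.60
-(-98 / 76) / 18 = 49 / 684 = 0.07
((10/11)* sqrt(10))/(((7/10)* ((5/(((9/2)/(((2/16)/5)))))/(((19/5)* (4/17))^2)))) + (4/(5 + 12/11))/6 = 22/201 + 831744* sqrt(10)/22253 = 118.30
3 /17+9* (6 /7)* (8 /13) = 7617 /1547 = 4.92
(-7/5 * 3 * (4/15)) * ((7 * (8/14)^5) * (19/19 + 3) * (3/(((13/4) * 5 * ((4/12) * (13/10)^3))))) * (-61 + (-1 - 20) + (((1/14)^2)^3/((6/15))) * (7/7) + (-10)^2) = -9992477528064/1152539369527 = -8.67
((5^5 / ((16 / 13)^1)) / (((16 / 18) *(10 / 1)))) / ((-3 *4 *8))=-24375 / 8192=-2.98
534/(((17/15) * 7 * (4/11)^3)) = 5330655/3808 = 1399.86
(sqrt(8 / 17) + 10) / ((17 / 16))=32 * sqrt(34) / 289 + 160 / 17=10.06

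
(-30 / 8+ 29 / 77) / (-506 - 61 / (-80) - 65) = 20780 / 3512663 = 0.01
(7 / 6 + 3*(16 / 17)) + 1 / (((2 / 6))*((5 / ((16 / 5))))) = 15071 / 2550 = 5.91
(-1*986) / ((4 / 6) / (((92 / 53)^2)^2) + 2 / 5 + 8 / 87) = -5121135074560 / 2936508139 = -1743.95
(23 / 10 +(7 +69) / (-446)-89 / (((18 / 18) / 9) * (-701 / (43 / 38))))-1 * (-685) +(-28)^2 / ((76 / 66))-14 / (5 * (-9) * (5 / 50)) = 183426488407 / 133656165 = 1372.38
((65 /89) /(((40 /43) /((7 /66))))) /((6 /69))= 89999 /93984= 0.96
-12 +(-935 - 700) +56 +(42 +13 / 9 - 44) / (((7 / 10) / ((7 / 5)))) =-1592.11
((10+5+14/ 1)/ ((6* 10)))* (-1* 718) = -347.03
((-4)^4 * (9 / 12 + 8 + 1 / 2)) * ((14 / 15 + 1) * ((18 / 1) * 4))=1648128 / 5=329625.60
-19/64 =-0.30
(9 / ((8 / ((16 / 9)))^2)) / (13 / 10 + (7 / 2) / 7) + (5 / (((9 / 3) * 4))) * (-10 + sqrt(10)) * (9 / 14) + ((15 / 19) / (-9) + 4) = 15 * sqrt(10) / 56 + 63803 / 43092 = 2.33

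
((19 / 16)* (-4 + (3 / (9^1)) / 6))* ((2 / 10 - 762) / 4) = 5138341 / 5760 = 892.07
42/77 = 6/11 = 0.55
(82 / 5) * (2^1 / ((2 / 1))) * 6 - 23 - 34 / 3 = 961 / 15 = 64.07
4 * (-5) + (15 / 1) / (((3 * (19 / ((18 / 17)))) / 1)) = -6370 / 323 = -19.72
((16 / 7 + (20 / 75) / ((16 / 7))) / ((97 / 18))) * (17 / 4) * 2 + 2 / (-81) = 4141019 / 1099980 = 3.76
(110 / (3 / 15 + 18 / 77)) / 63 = 6050 / 1503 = 4.03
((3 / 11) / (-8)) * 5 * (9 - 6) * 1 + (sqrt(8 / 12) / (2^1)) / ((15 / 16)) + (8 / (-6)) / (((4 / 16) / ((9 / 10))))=-2337 / 440 + 8 * sqrt(6) / 45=-4.88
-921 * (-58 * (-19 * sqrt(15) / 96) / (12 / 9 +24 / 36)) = -169157 * sqrt(15) / 32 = -20473.20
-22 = -22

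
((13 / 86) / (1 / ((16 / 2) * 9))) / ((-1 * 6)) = -78 / 43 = -1.81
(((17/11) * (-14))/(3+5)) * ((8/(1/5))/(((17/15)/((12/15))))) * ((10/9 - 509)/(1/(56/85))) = 25551.97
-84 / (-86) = 42 / 43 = 0.98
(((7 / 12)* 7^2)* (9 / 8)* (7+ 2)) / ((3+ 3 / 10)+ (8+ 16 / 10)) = 15435 / 688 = 22.43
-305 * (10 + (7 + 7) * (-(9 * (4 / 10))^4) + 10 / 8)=356882391 / 500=713764.78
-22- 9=-31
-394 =-394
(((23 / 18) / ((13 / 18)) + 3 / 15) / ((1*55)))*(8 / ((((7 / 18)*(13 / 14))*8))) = 4608 / 46475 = 0.10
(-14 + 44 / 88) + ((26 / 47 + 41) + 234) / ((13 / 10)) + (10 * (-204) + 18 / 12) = -1124262 / 611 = -1840.04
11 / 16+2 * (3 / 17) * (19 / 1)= 2011 / 272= 7.39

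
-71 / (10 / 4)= -142 / 5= -28.40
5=5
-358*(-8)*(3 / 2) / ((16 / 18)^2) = 43497 / 8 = 5437.12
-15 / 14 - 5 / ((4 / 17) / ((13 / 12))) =-8095 / 336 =-24.09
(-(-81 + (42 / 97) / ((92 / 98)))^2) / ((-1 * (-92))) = -8071405281 / 114479303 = -70.51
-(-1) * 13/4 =13/4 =3.25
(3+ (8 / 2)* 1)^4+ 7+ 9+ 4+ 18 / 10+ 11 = 12169 / 5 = 2433.80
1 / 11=0.09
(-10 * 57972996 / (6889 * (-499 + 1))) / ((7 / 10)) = 966216600 / 4002509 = 241.40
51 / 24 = 17 / 8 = 2.12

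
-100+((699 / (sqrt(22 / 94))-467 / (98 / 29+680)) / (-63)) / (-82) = -10237992343 / 102379788+233 * sqrt(517) / 18942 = -99.72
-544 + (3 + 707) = 166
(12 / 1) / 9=1.33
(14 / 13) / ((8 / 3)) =21 / 52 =0.40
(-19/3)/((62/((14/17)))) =-133/1581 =-0.08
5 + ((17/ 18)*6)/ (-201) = 2998/ 603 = 4.97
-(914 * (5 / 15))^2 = -835396 / 9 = -92821.78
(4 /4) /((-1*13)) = -1 /13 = -0.08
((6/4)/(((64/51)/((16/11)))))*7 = 1071/88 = 12.17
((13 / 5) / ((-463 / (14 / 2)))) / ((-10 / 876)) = 39858 / 11575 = 3.44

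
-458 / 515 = -0.89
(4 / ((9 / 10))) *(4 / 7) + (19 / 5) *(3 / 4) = 6791 / 1260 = 5.39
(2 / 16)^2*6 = 3 / 32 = 0.09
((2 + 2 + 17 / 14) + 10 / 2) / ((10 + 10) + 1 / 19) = 0.51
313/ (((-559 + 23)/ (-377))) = 220.15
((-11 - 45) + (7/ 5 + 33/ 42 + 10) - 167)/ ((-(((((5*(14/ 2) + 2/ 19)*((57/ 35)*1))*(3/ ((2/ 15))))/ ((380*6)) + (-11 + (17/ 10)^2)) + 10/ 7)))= -3738440/ 108479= -34.46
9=9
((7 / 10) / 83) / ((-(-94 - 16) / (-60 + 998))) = 3283 / 45650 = 0.07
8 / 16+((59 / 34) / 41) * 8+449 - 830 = -529945 / 1394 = -380.16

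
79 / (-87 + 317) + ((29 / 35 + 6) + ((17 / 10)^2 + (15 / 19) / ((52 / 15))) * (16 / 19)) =370136659 / 37778650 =9.80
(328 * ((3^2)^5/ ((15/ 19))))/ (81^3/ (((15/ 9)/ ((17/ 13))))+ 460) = 1594637928/ 27133391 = 58.77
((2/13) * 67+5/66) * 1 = 8909/858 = 10.38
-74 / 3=-24.67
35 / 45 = 7 / 9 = 0.78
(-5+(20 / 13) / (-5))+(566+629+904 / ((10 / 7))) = 118462 / 65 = 1822.49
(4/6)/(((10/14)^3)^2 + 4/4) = 117649/199911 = 0.59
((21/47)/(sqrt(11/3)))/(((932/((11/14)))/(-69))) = -207 * sqrt(33)/87608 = -0.01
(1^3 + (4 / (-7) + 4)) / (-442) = -31 / 3094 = -0.01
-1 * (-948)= 948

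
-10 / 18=-5 / 9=-0.56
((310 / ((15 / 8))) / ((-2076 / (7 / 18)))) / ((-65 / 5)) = 434 / 182169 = 0.00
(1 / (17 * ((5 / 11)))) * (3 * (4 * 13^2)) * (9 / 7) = 200772 / 595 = 337.43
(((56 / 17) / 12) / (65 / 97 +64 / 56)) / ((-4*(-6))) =4753 / 753372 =0.01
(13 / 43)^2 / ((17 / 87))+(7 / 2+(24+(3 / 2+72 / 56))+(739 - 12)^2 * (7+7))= 1628105468303 / 220031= 7399436.75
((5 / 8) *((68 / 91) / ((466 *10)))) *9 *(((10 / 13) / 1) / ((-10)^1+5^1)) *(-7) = 153 / 157508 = 0.00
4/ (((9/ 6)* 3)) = 8/ 9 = 0.89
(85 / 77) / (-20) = -17 / 308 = -0.06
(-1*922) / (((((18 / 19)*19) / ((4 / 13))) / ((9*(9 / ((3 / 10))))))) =-55320 / 13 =-4255.38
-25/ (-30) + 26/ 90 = 101/ 90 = 1.12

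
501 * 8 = 4008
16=16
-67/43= -1.56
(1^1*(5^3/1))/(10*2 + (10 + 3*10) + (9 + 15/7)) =875/498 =1.76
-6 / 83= -0.07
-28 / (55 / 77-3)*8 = 98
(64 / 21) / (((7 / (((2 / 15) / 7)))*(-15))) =-128 / 231525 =-0.00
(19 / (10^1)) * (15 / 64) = 57 / 128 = 0.45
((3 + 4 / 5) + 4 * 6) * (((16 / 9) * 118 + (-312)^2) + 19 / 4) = 488182873 / 180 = 2712127.07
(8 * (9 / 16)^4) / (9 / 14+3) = 15309 / 69632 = 0.22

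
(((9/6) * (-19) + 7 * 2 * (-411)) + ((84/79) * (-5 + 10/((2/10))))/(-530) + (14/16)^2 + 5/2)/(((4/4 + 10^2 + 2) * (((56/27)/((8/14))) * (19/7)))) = -41814199863/7341787264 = -5.70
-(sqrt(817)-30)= 30-sqrt(817)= 1.42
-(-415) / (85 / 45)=219.71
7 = 7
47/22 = 2.14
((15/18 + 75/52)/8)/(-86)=-355/107328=-0.00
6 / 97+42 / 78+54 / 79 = 127897 / 99619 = 1.28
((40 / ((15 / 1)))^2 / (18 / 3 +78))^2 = 256 / 35721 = 0.01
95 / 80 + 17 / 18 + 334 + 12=348.13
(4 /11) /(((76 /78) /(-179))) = -13962 /209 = -66.80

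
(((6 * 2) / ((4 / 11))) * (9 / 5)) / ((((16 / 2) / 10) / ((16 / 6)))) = 198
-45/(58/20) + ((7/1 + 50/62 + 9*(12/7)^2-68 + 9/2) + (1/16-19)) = -44896293/704816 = -63.70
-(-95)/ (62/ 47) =4465/ 62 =72.02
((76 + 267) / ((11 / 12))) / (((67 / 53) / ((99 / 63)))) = 31164 / 67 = 465.13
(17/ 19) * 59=52.79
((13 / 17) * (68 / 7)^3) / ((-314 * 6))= -60112 / 161553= -0.37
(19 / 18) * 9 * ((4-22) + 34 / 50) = -8227 / 50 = -164.54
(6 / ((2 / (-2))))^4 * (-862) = -1117152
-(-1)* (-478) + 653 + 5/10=175.50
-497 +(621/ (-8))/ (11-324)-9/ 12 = -1245745/ 2504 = -497.50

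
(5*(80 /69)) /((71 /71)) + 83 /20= 13727 /1380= 9.95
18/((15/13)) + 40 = 278/5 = 55.60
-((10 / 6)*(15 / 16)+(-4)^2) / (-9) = 281 / 144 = 1.95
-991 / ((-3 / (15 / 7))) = 707.86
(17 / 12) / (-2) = -17 / 24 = -0.71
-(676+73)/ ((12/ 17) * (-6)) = 12733/ 72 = 176.85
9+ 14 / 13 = 10.08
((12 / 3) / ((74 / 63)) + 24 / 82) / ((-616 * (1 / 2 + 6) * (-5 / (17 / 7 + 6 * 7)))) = 15861 / 1932658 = 0.01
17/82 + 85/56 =1.73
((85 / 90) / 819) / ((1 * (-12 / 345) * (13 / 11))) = -0.03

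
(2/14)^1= 1/7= 0.14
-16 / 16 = -1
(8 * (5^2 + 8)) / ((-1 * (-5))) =264 / 5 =52.80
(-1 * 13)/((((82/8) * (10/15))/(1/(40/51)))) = -1989/820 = -2.43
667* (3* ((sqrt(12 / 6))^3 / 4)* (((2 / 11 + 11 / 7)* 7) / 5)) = 54027* sqrt(2) / 22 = 3472.99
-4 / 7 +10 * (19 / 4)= 657 / 14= 46.93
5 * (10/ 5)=10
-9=-9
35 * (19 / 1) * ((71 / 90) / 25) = 9443 / 450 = 20.98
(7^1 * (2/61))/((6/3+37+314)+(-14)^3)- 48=-7000862/145851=-48.00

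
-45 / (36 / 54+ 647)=-135 / 1943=-0.07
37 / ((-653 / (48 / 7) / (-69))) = 122544 / 4571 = 26.81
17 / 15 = 1.13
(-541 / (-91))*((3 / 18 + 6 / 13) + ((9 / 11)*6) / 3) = 1051163 / 78078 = 13.46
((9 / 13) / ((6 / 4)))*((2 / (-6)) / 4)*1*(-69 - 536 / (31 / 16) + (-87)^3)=10212154 / 403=25340.33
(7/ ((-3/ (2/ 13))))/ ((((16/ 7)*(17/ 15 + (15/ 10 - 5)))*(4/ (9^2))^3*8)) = 130203045/ 1890304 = 68.88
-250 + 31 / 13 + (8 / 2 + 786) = 7051 / 13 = 542.38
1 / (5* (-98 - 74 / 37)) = -1 / 500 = -0.00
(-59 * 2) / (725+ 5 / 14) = -1652 / 10155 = -0.16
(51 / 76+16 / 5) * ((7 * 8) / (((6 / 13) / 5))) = 133861 / 57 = 2348.44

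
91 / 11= 8.27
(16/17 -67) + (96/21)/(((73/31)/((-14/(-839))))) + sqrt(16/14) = -68746653/1041199 + 2 *sqrt(14)/7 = -64.96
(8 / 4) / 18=1 / 9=0.11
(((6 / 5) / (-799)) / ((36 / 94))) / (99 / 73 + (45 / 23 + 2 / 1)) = -1679 / 2274600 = -0.00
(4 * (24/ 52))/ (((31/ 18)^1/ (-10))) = -4320/ 403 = -10.72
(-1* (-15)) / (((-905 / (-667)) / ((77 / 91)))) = 22011 / 2353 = 9.35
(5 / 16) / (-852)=-5 / 13632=-0.00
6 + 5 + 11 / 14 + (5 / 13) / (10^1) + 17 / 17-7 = 5.82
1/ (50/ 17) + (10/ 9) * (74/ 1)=37153/ 450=82.56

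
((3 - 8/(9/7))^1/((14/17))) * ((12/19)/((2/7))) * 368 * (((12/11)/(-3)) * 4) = 2902784/627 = 4629.64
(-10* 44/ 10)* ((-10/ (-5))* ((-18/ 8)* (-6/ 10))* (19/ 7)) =-11286/ 35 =-322.46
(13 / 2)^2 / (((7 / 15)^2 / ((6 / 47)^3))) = 2053350 / 5087327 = 0.40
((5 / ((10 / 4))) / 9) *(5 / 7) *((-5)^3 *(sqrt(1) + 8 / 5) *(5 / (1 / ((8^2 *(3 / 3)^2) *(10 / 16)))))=-650000 / 63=-10317.46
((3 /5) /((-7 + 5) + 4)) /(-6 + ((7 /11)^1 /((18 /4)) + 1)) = -297 /4810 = -0.06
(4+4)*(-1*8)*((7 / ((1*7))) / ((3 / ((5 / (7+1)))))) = -40 / 3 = -13.33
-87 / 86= -1.01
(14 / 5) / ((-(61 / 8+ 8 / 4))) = -16 / 55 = -0.29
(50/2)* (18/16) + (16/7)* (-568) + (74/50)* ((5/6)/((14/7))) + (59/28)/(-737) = -785951099/619080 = -1269.55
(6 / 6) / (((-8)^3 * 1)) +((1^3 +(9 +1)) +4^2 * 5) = 46591 / 512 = 91.00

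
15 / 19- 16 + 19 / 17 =-14.09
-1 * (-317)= 317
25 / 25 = 1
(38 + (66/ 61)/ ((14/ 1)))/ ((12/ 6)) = 16259/ 854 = 19.04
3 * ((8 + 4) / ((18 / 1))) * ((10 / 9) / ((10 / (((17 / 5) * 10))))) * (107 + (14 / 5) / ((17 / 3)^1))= 36548 / 45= 812.18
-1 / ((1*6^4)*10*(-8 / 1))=1 / 103680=0.00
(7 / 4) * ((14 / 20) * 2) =49 / 20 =2.45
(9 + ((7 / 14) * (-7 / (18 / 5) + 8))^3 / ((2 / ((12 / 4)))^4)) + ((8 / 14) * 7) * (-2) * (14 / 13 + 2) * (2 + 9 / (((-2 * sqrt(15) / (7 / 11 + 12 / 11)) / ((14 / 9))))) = 8512 * sqrt(15) / 429 + 12015409 / 119808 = 177.13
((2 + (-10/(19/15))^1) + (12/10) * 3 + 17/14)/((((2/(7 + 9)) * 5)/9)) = -51732/3325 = -15.56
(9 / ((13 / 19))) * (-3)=-513 / 13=-39.46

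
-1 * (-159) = 159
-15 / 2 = -7.50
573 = 573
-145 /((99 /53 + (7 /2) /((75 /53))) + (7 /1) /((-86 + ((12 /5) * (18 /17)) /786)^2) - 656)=528505883601229500 /2375206752236620381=0.22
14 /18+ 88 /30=167 /45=3.71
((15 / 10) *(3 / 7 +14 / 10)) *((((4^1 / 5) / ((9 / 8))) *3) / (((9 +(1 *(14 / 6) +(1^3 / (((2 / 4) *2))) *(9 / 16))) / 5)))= 49152 / 19985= 2.46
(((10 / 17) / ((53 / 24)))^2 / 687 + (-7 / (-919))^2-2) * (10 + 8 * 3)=-627973115774234 / 9235643608157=-67.99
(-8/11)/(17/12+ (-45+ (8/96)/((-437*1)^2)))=3055504/183107441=0.02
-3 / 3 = -1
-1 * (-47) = 47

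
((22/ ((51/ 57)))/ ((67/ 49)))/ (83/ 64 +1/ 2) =1310848/ 130985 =10.01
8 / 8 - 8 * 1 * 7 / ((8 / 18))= -125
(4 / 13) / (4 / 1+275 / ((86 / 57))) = 344 / 208247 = 0.00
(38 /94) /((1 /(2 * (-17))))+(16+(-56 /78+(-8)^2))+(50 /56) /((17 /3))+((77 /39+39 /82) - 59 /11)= 24704497663 /393501108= 62.78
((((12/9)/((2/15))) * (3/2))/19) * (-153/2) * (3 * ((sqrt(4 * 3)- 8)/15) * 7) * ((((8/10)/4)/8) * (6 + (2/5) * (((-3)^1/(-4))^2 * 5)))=9639/80- 9639 * sqrt(3)/320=68.31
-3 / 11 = -0.27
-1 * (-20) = 20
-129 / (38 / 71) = -9159 / 38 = -241.03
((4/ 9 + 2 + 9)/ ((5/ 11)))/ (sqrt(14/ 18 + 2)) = 1133/ 75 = 15.11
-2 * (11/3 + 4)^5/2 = -6436343/243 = -26487.01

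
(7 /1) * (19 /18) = 133 /18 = 7.39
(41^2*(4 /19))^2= 45212176 /361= 125241.48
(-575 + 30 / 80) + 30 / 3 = -564.62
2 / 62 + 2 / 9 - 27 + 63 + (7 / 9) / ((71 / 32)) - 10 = 175673 / 6603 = 26.61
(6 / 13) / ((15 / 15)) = 6 / 13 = 0.46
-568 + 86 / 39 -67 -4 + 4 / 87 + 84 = -625159 / 1131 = -552.75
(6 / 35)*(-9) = -54 / 35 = -1.54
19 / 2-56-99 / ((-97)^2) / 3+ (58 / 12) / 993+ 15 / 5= -1219241255 / 28029411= -43.50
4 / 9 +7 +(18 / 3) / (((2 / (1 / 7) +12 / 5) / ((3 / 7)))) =19634 / 2583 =7.60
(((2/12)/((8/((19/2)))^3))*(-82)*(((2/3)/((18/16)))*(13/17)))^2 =13365217287409/124264710144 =107.55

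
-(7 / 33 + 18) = -601 / 33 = -18.21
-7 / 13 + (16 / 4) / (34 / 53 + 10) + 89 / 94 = 2875 / 3666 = 0.78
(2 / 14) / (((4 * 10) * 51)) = 1 / 14280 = 0.00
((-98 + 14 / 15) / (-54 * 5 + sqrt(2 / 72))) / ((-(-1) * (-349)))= -2912 / 2825155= -0.00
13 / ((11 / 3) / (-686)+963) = 0.01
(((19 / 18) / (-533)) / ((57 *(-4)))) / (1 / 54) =1 / 2132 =0.00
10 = 10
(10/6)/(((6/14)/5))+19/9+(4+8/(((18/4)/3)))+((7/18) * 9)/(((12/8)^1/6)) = 404/9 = 44.89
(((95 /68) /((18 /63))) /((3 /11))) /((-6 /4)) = -7315 /612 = -11.95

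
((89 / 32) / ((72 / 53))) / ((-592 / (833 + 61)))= -702833 / 227328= -3.09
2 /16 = 1 /8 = 0.12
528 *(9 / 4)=1188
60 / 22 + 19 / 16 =689 / 176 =3.91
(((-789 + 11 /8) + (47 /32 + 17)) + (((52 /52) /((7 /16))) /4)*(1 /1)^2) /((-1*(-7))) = -172163 /1568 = -109.80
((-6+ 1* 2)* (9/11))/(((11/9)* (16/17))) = -1377/484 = -2.85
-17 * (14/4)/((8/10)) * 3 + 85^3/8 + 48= 153181/2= 76590.50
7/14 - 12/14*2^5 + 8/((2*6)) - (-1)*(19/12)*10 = -73/7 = -10.43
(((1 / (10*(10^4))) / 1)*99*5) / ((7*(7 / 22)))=1089 / 490000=0.00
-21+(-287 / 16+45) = 97 / 16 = 6.06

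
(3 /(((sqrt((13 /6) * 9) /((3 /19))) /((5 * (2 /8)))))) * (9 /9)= 15 * sqrt(78) /988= 0.13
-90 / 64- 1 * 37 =-1229 / 32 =-38.41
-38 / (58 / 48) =-912 / 29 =-31.45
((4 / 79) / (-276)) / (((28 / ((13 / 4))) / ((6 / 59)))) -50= -300168413 / 6003368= -50.00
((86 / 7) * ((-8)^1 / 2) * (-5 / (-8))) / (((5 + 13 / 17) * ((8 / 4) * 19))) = -3655 / 26068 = -0.14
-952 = -952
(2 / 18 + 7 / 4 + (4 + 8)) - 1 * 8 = 5.86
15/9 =5/3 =1.67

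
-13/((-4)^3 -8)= 13/72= 0.18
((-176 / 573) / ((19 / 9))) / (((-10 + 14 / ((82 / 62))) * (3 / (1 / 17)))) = -902 / 185079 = -0.00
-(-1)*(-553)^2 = 305809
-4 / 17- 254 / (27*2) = -2267 / 459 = -4.94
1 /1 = 1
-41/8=-5.12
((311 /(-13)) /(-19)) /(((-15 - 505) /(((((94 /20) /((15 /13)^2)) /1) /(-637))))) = 0.00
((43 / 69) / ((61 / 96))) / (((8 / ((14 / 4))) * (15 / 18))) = 3612 / 7015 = 0.51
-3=-3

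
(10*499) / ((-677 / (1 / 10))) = -499 / 677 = -0.74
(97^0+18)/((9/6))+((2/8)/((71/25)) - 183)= -170.25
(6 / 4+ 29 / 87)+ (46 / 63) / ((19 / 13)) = 2.33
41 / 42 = 0.98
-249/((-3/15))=1245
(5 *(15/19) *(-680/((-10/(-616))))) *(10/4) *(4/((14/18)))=-40392000/19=-2125894.74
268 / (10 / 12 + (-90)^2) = 1608 / 48605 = 0.03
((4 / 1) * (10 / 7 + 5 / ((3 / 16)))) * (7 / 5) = 472 / 3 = 157.33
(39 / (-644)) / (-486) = 0.00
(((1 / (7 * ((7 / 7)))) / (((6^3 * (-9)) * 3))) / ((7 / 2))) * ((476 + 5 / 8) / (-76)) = 1271 / 28957824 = 0.00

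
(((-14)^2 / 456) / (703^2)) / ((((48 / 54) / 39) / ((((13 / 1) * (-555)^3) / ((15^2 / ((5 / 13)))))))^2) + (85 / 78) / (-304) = 827338221354010385 / 34240128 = 24162825014.97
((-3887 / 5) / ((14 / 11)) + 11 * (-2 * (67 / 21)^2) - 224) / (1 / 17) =-79374887 / 4410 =-17998.84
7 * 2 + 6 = 20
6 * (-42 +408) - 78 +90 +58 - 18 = 2248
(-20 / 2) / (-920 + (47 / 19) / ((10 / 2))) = 950 / 87353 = 0.01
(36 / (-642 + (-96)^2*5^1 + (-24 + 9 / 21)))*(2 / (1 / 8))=1344 / 105967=0.01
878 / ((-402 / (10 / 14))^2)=10975 / 3959298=0.00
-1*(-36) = 36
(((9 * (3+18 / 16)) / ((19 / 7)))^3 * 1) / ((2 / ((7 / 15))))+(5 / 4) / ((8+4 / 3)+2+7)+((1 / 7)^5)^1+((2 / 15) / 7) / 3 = 6978304202742563 / 11686545497088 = 597.12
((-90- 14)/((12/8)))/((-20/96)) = 1664/5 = 332.80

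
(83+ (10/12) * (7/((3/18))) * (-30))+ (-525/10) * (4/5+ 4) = -1219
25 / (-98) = -25 / 98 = -0.26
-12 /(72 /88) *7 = -308 /3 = -102.67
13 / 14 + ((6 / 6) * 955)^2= 12768363 / 14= 912025.93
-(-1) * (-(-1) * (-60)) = -60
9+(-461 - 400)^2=741330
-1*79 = -79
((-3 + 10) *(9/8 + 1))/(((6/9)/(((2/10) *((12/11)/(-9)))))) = -0.54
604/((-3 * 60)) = -151/45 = -3.36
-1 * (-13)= 13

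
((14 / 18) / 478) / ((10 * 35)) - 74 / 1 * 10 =-159173999 / 215100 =-740.00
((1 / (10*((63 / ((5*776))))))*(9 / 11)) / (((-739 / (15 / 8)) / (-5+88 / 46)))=103305 / 2617538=0.04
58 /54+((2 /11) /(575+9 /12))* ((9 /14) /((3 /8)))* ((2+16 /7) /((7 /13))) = 252998231 /234608913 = 1.08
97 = 97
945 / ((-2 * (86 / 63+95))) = -59535 / 12142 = -4.90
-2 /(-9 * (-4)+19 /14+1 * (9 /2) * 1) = -14 /293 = -0.05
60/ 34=30/ 17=1.76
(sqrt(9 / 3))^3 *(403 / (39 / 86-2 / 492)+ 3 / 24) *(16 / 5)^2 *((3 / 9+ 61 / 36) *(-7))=-69717213944 *sqrt(3) / 178275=-677345.43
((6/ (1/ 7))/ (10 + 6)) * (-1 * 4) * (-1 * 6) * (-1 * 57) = -3591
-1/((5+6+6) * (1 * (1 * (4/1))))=-1/68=-0.01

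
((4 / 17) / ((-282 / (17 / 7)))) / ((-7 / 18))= 12 / 2303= 0.01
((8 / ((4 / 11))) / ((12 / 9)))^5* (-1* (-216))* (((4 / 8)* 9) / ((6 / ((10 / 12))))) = 165102439.22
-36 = -36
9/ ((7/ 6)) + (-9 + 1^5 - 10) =-72/ 7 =-10.29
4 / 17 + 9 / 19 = 229 / 323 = 0.71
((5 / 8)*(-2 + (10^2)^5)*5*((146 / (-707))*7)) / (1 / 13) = -118624999976275 / 202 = -587252475130.07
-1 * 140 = -140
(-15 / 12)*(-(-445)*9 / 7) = -715.18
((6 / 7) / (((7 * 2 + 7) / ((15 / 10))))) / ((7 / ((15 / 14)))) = 0.01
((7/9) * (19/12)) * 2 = 133/54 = 2.46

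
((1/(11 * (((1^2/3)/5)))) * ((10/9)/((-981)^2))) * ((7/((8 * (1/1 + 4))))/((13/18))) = 35/91745082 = 0.00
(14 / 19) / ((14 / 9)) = 9 / 19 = 0.47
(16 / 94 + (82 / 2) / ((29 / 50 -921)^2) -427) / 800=-42487837881401 / 79634259781600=-0.53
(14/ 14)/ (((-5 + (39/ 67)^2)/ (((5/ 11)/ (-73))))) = 22445/ 16801972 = 0.00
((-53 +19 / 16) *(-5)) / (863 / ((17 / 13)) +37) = 70465 / 189568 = 0.37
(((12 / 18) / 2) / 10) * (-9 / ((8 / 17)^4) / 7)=-250563 / 286720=-0.87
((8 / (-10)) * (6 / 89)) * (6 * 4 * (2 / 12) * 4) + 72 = 31656 / 445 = 71.14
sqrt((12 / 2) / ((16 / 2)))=sqrt(3) / 2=0.87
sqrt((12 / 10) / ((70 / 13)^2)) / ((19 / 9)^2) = 1053 * sqrt(30) / 126350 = 0.05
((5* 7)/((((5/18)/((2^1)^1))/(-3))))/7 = -108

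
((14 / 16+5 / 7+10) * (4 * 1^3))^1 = 46.36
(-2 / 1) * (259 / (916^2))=-259 / 419528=-0.00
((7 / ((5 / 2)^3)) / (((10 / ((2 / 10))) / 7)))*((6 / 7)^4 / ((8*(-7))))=-648 / 1071875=-0.00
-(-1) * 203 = 203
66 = 66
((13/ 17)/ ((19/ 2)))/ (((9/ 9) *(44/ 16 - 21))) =-104/ 23579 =-0.00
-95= -95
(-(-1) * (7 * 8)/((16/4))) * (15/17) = 210/17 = 12.35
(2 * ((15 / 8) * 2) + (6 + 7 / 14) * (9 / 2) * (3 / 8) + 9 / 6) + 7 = 863 / 32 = 26.97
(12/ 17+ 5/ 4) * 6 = 399/ 34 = 11.74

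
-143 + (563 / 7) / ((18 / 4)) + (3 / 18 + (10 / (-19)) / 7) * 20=-147587 / 1197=-123.30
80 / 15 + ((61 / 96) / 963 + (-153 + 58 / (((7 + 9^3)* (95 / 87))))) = -29813790101 / 201998880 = -147.59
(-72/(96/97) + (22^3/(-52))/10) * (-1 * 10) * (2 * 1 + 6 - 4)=48478/13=3729.08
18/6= 3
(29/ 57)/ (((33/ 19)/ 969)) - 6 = 277.85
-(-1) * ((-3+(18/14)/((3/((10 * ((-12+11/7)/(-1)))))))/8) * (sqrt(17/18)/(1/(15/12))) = 3405 * sqrt(34)/3136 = 6.33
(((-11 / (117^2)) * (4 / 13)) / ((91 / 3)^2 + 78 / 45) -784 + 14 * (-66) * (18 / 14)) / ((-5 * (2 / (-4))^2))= 6470079616672 / 4101216795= 1577.60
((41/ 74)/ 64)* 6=123/ 2368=0.05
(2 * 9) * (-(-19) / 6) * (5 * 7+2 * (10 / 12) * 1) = 2090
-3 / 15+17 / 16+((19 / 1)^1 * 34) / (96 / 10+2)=131201 / 2320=56.55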